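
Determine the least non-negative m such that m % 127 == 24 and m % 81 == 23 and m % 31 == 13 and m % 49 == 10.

From m ≡ 24 (mod 127) write m = 24 + 127t. Substituting into m ≡ 23 (mod 81) gives 127t ≡ 80 (mod 81), and since 46⁻¹ ≡ 37 (mod 81), t ≡ 44. Hence m ≡ 24 + 127·44 = 5612 (mod 10287).
From m ≡ 5612 (mod 10287) write m = 5612 + 10287t. Substituting into m ≡ 13 (mod 31) gives 10287t ≡ 12 (mod 31), and since 26⁻¹ ≡ 6 (mod 31), t ≡ 10. Hence m ≡ 5612 + 10287·10 = 108482 (mod 318897).
From m ≡ 108482 (mod 318897) write m = 108482 + 318897t. Substituting into m ≡ 10 (mod 49) gives 318897t ≡ 14 (mod 49), and since 5⁻¹ ≡ 10 (mod 49), t ≡ 42. Hence m ≡ 108482 + 318897·42 = 13502156 (mod 15625953).

13502156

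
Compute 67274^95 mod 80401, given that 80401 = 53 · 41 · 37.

12409

Mod 53: 67274 ≡ 17; by Fermat, exponent reduces to 95 mod 52 = 43; 17^43 ≡ 7 (mod 53).
Mod 41: 67274 ≡ 34; by Fermat, exponent reduces to 95 mod 40 = 15; 34^15 ≡ 27 (mod 41).
Mod 37: 67274 ≡ 8; by Fermat, exponent reduces to 95 mod 36 = 23; 8^23 ≡ 14 (mod 37).
Combine by CRT: x ≡ 7 (mod 53), x ≡ 27 (mod 41), x ≡ 14 (mod 37) ⇒ x ≡ 12409 (mod 80401).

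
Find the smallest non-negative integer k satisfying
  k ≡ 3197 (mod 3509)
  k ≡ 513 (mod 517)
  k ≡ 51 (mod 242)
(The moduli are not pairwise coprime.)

220755

gcd(3509, 517) = 11 and 11 | (513 − 3197), so the pair is consistent; merging gives k ≡ 55832 (mod 164923), where 164923 = lcm(3509, 517).
gcd(164923, 242) = 121 and 121 | (51 − 55832), so the pair is consistent; merging gives k ≡ 220755 (mod 329846), where 329846 = lcm(164923, 242).
The solution is unique modulo lcm(3509, 517, 242) = 329846.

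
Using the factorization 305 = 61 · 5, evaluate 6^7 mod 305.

Mod 61: 6 ≡ 6; 6^7 ≡ 7 (mod 61).
Mod 5: 6 ≡ 1; by Fermat, exponent reduces to 7 mod 4 = 3; 1^3 ≡ 1 (mod 5).
Combine by CRT: x ≡ 7 (mod 61), x ≡ 1 (mod 5) ⇒ x ≡ 251 (mod 305).

251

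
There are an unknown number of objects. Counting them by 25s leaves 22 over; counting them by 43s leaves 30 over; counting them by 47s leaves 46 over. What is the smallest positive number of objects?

18047

Combine the congruences pairwise.
From N ≡ 22 (mod 25) write N = 22 + 25t. Substituting into N ≡ 30 (mod 43) gives 25t ≡ 8 (mod 43), and since 25⁻¹ ≡ 31 (mod 43), t ≡ 33. Hence N ≡ 22 + 25·33 = 847 (mod 1075).
From N ≡ 847 (mod 1075) write N = 847 + 1075t. Substituting into N ≡ 46 (mod 47) gives 1075t ≡ 45 (mod 47), and since 41⁻¹ ≡ 39 (mod 47), t ≡ 16. Hence N ≡ 847 + 1075·16 = 18047 (mod 50525).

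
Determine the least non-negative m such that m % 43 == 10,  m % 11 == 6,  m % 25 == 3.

The moduli are pairwise coprime; N = 43·11·25 = 11825.
N/43 = 275; 275 ≡ 17 (mod 43); 17·38 ≡ 1, so inverse 38.
N/11 = 1075; 1075 ≡ 8 (mod 11); 8·7 ≡ 1, so inverse 7.
N/25 = 473; 473 ≡ 23 (mod 25); 23·12 ≡ 1, so inverse 12.
m ≡ 10·275·38 + 6·1075·7 + 3·473·12 = 166678.
166678 mod 11825 = 1128.

1128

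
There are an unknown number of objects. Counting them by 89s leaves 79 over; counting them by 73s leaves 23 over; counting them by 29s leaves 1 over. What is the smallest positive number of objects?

9513

The moduli are pairwise coprime; M = 89·73·29 = 188413.
M/89 = 2117; 2117 ≡ 70 (mod 89); 70·14 ≡ 1, so inverse 14.
M/73 = 2581; 2581 ≡ 26 (mod 73); 26·59 ≡ 1, so inverse 59.
M/29 = 6497; 6497 ≡ 1 (mod 29), inverse 1.
N ≡ 79·2117·14 + 23·2581·59 + 1·6497·1 = 5850316.
5850316 mod 188413 = 9513.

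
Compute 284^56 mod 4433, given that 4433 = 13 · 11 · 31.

Mod 13: 284 ≡ 11; by Fermat, exponent reduces to 56 mod 12 = 8; 11^8 ≡ 9 (mod 13).
Mod 11: 284 ≡ 9; by Fermat, exponent reduces to 56 mod 10 = 6; 9^6 ≡ 9 (mod 11).
Mod 31: 284 ≡ 5; by Fermat, exponent reduces to 56 mod 30 = 26; 5^26 ≡ 25 (mod 31).
Combine by CRT: x ≡ 9 (mod 13), x ≡ 9 (mod 11), x ≡ 25 (mod 31) ⇒ x ≡ 1296 (mod 4433).

1296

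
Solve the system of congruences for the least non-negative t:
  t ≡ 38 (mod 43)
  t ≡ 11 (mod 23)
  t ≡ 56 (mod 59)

38996

The moduli are pairwise coprime; N = 43·23·59 = 58351.
N/43 = 1357; 1357 ≡ 24 (mod 43); 24·9 ≡ 1, so inverse 9.
N/23 = 2537; 2537 ≡ 7 (mod 23); 7·10 ≡ 1, so inverse 10.
N/59 = 989; 989 ≡ 45 (mod 59); 45·21 ≡ 1, so inverse 21.
t ≡ 38·1357·9 + 11·2537·10 + 56·989·21 = 1906228.
1906228 mod 58351 = 38996.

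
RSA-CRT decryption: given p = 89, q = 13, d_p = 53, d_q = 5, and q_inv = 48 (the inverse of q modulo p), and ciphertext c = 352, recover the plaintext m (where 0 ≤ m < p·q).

m₁ = c^(d_p) mod p: c ≡ 85 (mod 89), and 85^53 mod 89 = 50.
m₂ = c^(d_q) mod q: c ≡ 1 (mod 13), and 1^5 mod 13 = 1.
h = q_inv·(m₁ − m₂) mod p = 48·(50 − 1) mod 89 = 38.
m = m₂ + h·q = 1 + 38·13 = 495.

495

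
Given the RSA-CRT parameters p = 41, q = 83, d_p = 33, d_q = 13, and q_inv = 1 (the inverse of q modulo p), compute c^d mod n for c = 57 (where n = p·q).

2948

m₁ = c^(d_p) mod p: c ≡ 16 (mod 41), and 16^33 mod 41 = 37.
m₂ = c^(d_q) mod q: c ≡ 57 (mod 83), and 57^13 mod 83 = 43.
h = q_inv·(m₁ − m₂) mod p = 1·(37 − 43) mod 41 = 35.
m = m₂ + h·q = 43 + 35·83 = 2948.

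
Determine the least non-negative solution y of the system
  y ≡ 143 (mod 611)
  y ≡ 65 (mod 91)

gcd(611, 91) = 13 and 13 | (65 − 143), so the pair is consistent; merging gives y ≡ 1976 (mod 4277), where 4277 = lcm(611, 91).
The solution is unique modulo lcm(611, 91) = 4277.

1976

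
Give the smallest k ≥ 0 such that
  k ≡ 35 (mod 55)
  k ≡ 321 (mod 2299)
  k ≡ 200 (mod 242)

gcd(55, 2299) = 11 and 11 | (321 − 35), so the pair is consistent; merging gives k ≡ 2620 (mod 11495), where 11495 = lcm(55, 2299).
gcd(11495, 242) = 121 and 121 | (200 − 2620), so the pair is consistent; merging gives k ≡ 2620 (mod 22990), where 22990 = lcm(11495, 242).
The solution is unique modulo lcm(55, 2299, 242) = 22990.

2620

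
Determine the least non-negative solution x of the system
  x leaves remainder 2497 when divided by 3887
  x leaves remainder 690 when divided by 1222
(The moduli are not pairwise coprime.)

Combine the congruences pairwise.
gcd(3887, 1222) = 13 and 13 | (690 − 2497), so the pair is consistent; merging gives x ≡ 99672 (mod 365378), where 365378 = lcm(3887, 1222).
The solution is unique modulo lcm(3887, 1222) = 365378.

99672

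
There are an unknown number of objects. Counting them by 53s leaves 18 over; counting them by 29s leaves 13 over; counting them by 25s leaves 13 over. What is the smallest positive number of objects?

24663

The moduli are pairwise coprime; M = 53·29·25 = 38425.
M/53 = 725; 725 ≡ 36 (mod 53); 36·28 ≡ 1, so inverse 28.
M/29 = 1325; 1325 ≡ 20 (mod 29); 20·16 ≡ 1, so inverse 16.
M/25 = 1537; 1537 ≡ 12 (mod 25); 12·23 ≡ 1, so inverse 23.
N ≡ 18·725·28 + 13·1325·16 + 13·1537·23 = 1100563.
1100563 mod 38425 = 24663.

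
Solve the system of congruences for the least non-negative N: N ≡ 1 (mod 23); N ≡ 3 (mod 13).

185

From N ≡ 1 (mod 23) write N = 1 + 23t. Substituting into N ≡ 3 (mod 13) gives 23t ≡ 2 (mod 13), and since 10⁻¹ ≡ 4 (mod 13), t ≡ 8. Hence N ≡ 1 + 23·8 = 185 (mod 299).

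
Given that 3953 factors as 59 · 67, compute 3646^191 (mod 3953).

3558

Mod 59: 3646 ≡ 47; by Fermat, exponent reduces to 191 mod 58 = 17; 47^17 ≡ 18 (mod 59).
Mod 67: 3646 ≡ 28; by Fermat, exponent reduces to 191 mod 66 = 59; 28^59 ≡ 7 (mod 67).
Combine by CRT: x ≡ 18 (mod 59), x ≡ 7 (mod 67) ⇒ x ≡ 3558 (mod 3953).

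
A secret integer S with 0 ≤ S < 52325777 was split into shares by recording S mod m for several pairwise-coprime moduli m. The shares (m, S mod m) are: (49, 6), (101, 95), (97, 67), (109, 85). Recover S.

28224545

The moduli are pairwise coprime; N = 49·101·97·109 = 52325777.
N/49 = 1067873; 1067873 ≡ 16 (mod 49); 16·46 ≡ 1, so inverse 46.
N/101 = 518077; 518077 ≡ 48 (mod 101); 48·40 ≡ 1, so inverse 40.
N/97 = 539441; 539441 ≡ 24 (mod 97); 24·93 ≡ 1, so inverse 93.
N/109 = 480053; 480053 ≡ 17 (mod 109); 17·77 ≡ 1, so inverse 77.
S ≡ 6·1067873·46 + 95·518077·40 + 67·539441·93 + 85·480053·77 = 8766629304.
8766629304 mod 52325777 = 28224545.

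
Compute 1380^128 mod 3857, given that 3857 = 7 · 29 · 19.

Mod 7: 1380 ≡ 1; by Fermat, exponent reduces to 128 mod 6 = 2; 1^2 ≡ 1 (mod 7).
Mod 29: 1380 ≡ 17; by Fermat, exponent reduces to 128 mod 28 = 16; 17^16 ≡ 1 (mod 29).
Mod 19: 1380 ≡ 12; by Fermat, exponent reduces to 128 mod 18 = 2; 12^2 ≡ 11 (mod 19).
Combine by CRT: x ≡ 1 (mod 7), x ≡ 1 (mod 29), x ≡ 11 (mod 19) ⇒ x ≡ 2234 (mod 3857).

2234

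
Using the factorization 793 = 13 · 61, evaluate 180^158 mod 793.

95

Mod 13: 180 ≡ 11; by Fermat, exponent reduces to 158 mod 12 = 2; 11^2 ≡ 4 (mod 13).
Mod 61: 180 ≡ 58; by Fermat, exponent reduces to 158 mod 60 = 38; 58^38 ≡ 34 (mod 61).
Combine by CRT: x ≡ 4 (mod 13), x ≡ 34 (mod 61) ⇒ x ≡ 95 (mod 793).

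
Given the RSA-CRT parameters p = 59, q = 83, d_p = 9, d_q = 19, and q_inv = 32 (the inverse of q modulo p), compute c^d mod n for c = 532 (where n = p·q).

2007

m₁ = c^(d_p) mod p: c ≡ 1 (mod 59), and 1^9 mod 59 = 1.
m₂ = c^(d_q) mod q: c ≡ 34 (mod 83), and 34^19 mod 83 = 15.
h = q_inv·(m₁ − m₂) mod p = 32·(1 − 15) mod 59 = 24.
m = m₂ + h·q = 15 + 24·83 = 2007.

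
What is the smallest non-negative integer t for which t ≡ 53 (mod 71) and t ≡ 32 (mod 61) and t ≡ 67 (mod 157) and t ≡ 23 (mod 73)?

27792364

From t ≡ 53 (mod 71) write t = 53 + 71s. Substituting into t ≡ 32 (mod 61) gives 71s ≡ 40 (mod 61), and since 10⁻¹ ≡ 55 (mod 61), s ≡ 4. Hence t ≡ 53 + 71·4 = 337 (mod 4331).
From t ≡ 337 (mod 4331) write t = 337 + 4331s. Substituting into t ≡ 67 (mod 157) gives 4331s ≡ 44 (mod 157), and since 92⁻¹ ≡ 128 (mod 157), s ≡ 137. Hence t ≡ 337 + 4331·137 = 593684 (mod 679967).
From t ≡ 593684 (mod 679967) write t = 593684 + 679967s. Substituting into t ≡ 23 (mod 73) gives 679967s ≡ 48 (mod 73), and since 45⁻¹ ≡ 13 (mod 73), s ≡ 40. Hence t ≡ 593684 + 679967·40 = 27792364 (mod 49637591).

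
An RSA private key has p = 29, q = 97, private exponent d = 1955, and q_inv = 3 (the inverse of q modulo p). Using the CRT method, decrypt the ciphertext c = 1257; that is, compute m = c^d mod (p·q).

1722

d_p = d mod (p−1) = 1955 mod 28 = 23; d_q = d mod (q−1) = 35.
m₁ = c^(d_p) mod p: c ≡ 10 (mod 29), and 10^23 mod 29 = 11.
m₂ = c^(d_q) mod q: c ≡ 93 (mod 97), and 93^35 mod 97 = 73.
h = q_inv·(m₁ − m₂) mod p = 3·(11 − 73) mod 29 = 17.
m = m₂ + h·q = 73 + 17·97 = 1722.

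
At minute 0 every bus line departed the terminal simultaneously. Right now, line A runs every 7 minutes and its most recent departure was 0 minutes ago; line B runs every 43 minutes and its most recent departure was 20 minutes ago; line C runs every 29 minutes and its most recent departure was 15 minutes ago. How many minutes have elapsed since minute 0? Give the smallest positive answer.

6685

From t ≡ 0 (mod 7) write t = 0 + 7s. Substituting into t ≡ 20 (mod 43) gives 7s ≡ 20 (mod 43), and since 7⁻¹ ≡ 37 (mod 43), s ≡ 9. Hence t ≡ 0 + 7·9 = 63 (mod 301).
From t ≡ 63 (mod 301) write t = 63 + 301s. Substituting into t ≡ 15 (mod 29) gives 301s ≡ 10 (mod 29), and since 11⁻¹ ≡ 8 (mod 29), s ≡ 22. Hence t ≡ 63 + 301·22 = 6685 (mod 8729).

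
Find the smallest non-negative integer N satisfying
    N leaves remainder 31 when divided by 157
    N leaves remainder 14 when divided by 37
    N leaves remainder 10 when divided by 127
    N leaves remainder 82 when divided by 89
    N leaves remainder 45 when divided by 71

811220130

The moduli are pairwise coprime; M = 157·37·127·89·71 = 4661798017.
M/157 = 29692981; 29692981 ≡ 42 (mod 157); 42·86 ≡ 1, so inverse 86.
M/37 = 125994541; 125994541 ≡ 32 (mod 37); 32·22 ≡ 1, so inverse 22.
M/127 = 36707071; 36707071 ≡ 7 (mod 127); 7·109 ≡ 1, so inverse 109.
M/89 = 52379753; 52379753 ≡ 49 (mod 89); 49·20 ≡ 1, so inverse 20.
M/71 = 65659127; 65659127 ≡ 31 (mod 71); 31·55 ≡ 1, so inverse 55.
N ≡ 31·29692981·86 + 14·125994541·22 + 10·36707071·109 + 82·52379753·20 + 45·65659127·55 = 406387647609.
406387647609 mod 4661798017 = 811220130.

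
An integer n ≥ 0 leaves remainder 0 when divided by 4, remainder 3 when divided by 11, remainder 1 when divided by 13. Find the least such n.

300

The moduli are pairwise coprime; M = 4·11·13 = 572.
M/4 = 143; 143 ≡ 3 (mod 4); 3·3 ≡ 1, so inverse 3.
M/11 = 52; 52 ≡ 8 (mod 11); 8·7 ≡ 1, so inverse 7.
M/13 = 44; 44 ≡ 5 (mod 13); 5·8 ≡ 1, so inverse 8.
n ≡ 0·143·3 + 3·52·7 + 1·44·8 = 1444.
1444 mod 572 = 300.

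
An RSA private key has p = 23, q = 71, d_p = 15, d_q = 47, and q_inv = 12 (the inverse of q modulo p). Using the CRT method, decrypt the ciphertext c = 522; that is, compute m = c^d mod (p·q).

m₁ = c^(d_p) mod p: c ≡ 16 (mod 23), and 16^15 mod 23 = 9.
m₂ = c^(d_q) mod q: c ≡ 25 (mod 71), and 25^47 mod 71 = 57.
h = q_inv·(m₁ − m₂) mod p = 12·(9 − 57) mod 23 = 22.
m = m₂ + h·q = 57 + 22·71 = 1619.

1619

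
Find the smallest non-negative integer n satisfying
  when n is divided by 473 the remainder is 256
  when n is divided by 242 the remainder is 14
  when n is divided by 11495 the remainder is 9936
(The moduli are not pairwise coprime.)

676646

gcd(473, 242) = 11 and 11 | (14 − 256), so the pair is consistent; merging gives n ≡ 256 (mod 10406), where 10406 = lcm(473, 242).
gcd(10406, 11495) = 121 and 121 | (9936 − 256), so the pair is consistent; merging gives n ≡ 676646 (mod 988570), where 988570 = lcm(10406, 11495).
The solution is unique modulo lcm(473, 242, 11495) = 988570.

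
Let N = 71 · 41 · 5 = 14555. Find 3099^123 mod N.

Mod 71: 3099 ≡ 46; by Fermat, exponent reduces to 123 mod 70 = 53; 46^53 ≡ 66 (mod 71).
Mod 41: 3099 ≡ 24; by Fermat, exponent reduces to 123 mod 40 = 3; 24^3 ≡ 7 (mod 41).
Mod 5: 3099 ≡ 4; by Fermat, exponent reduces to 123 mod 4 = 3; 4^3 ≡ 4 (mod 5).
Combine by CRT: x ≡ 66 (mod 71), x ≡ 7 (mod 41), x ≡ 4 (mod 5) ⇒ x ≡ 13414 (mod 14555).

13414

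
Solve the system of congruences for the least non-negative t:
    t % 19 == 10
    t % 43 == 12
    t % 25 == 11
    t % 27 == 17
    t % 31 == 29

125486

The moduli are pairwise coprime; N = 19·43·25·27·31 = 17095725.
N/19 = 899775; 899775 ≡ 11 (mod 19); 11·7 ≡ 1, so inverse 7.
N/43 = 397575; 397575 ≡ 40 (mod 43); 40·14 ≡ 1, so inverse 14.
N/25 = 683829; 683829 ≡ 4 (mod 25); 4·19 ≡ 1, so inverse 19.
N/27 = 633175; 633175 ≡ 25 (mod 27); 25·13 ≡ 1, so inverse 13.
N/31 = 551475; 551475 ≡ 16 (mod 31); 16·2 ≡ 1, so inverse 2.
t ≡ 10·899775·7 + 12·397575·14 + 11·683829·19 + 17·633175·13 + 29·551475·2 = 444614336.
444614336 mod 17095725 = 125486.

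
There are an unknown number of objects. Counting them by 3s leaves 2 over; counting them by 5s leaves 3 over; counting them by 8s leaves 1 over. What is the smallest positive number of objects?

The moduli are pairwise coprime; M = 3·5·8 = 120.
M/3 = 40; 40 ≡ 1 (mod 3), inverse 1.
M/5 = 24; 24 ≡ 4 (mod 5); 4·4 ≡ 1, so inverse 4.
M/8 = 15; 15 ≡ 7 (mod 8); 7·7 ≡ 1, so inverse 7.
N ≡ 2·40·1 + 3·24·4 + 1·15·7 = 473.
473 mod 120 = 113.

113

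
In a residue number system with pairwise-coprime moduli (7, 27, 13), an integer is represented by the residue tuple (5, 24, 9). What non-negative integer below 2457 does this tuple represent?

2427

The moduli are pairwise coprime; N = 7·27·13 = 2457.
N/7 = 351; 351 ≡ 1 (mod 7), inverse 1.
N/27 = 91; 91 ≡ 10 (mod 27); 10·19 ≡ 1, so inverse 19.
N/13 = 189; 189 ≡ 7 (mod 13); 7·2 ≡ 1, so inverse 2.
x ≡ 5·351·1 + 24·91·19 + 9·189·2 = 46653.
46653 mod 2457 = 2427.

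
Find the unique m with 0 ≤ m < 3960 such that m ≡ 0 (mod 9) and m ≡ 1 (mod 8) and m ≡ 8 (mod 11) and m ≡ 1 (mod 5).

Combine the congruences pairwise.
From m ≡ 0 (mod 9) write m = 0 + 9t. Substituting into m ≡ 1 (mod 8) gives 9t ≡ 1 (mod 8), and since 1⁻¹ ≡ 1 (mod 8), t ≡ 1. Hence m ≡ 0 + 9·1 = 9 (mod 72).
From m ≡ 9 (mod 72) write m = 9 + 72t. Substituting into m ≡ 8 (mod 11) gives 72t ≡ 10 (mod 11), and since 6⁻¹ ≡ 2 (mod 11), t ≡ 9. Hence m ≡ 9 + 72·9 = 657 (mod 792).
From m ≡ 657 (mod 792) write m = 657 + 792t. Substituting into m ≡ 1 (mod 5) gives 792t ≡ 4 (mod 5), and since 2⁻¹ ≡ 3 (mod 5), t ≡ 2. Hence m ≡ 657 + 792·2 = 2241 (mod 3960).

2241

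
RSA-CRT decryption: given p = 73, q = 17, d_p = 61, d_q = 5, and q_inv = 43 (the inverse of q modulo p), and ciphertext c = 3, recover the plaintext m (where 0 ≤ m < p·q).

m₁ = c^(d_p) mod p: c ≡ 3 (mod 73), and 3^61 mod 73 = 3.
m₂ = c^(d_q) mod q: c ≡ 3 (mod 17), and 3^5 mod 17 = 5.
h = q_inv·(m₁ − m₂) mod p = 43·(3 − 5) mod 73 = 60.
m = m₂ + h·q = 5 + 60·17 = 1025.

1025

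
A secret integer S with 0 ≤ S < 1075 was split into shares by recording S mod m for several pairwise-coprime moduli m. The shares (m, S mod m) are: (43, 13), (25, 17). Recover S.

From S ≡ 13 (mod 43) write S = 13 + 43t. Substituting into S ≡ 17 (mod 25) gives 43t ≡ 4 (mod 25), and since 18⁻¹ ≡ 7 (mod 25), t ≡ 3. Hence S ≡ 13 + 43·3 = 142 (mod 1075).

142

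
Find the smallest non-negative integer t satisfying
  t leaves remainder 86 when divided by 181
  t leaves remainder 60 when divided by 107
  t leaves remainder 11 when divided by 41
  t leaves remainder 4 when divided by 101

74120672

The moduli are pairwise coprime; N = 181·107·41·101 = 80198747.
N/181 = 443087; 443087 ≡ 180 (mod 181); 180·180 ≡ 1, so inverse 180.
N/107 = 749521; 749521 ≡ 93 (mod 107); 93·84 ≡ 1, so inverse 84.
N/41 = 1956067; 1956067 ≡ 39 (mod 41); 39·20 ≡ 1, so inverse 20.
N/101 = 794047; 794047 ≡ 86 (mod 101); 86·74 ≡ 1, so inverse 74.
t ≡ 86·443087·180 + 60·749521·84 + 11·1956067·20 + 4·794047·74 = 11301945252.
11301945252 mod 80198747 = 74120672.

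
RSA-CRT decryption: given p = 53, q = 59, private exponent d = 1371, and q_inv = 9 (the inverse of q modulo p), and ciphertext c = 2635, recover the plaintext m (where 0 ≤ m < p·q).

d_p = d mod (p−1) = 1371 mod 52 = 19; d_q = d mod (q−1) = 37.
m₁ = c^(d_p) mod p: c ≡ 38 (mod 53), and 38^19 mod 53 = 29.
m₂ = c^(d_q) mod q: c ≡ 39 (mod 59), and 39^37 mod 59 = 54.
h = q_inv·(m₁ − m₂) mod p = 9·(29 − 54) mod 53 = 40.
m = m₂ + h·q = 54 + 40·59 = 2414.

2414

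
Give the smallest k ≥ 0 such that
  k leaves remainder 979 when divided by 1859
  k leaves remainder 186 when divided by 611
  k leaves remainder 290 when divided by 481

1822799

gcd(1859, 611) = 13 and 13 | (186 − 979), so the pair is consistent; merging gives k ≡ 75339 (mod 87373), where 87373 = lcm(1859, 611).
gcd(87373, 481) = 13 and 13 | (290 − 75339), so the pair is consistent; merging gives k ≡ 1822799 (mod 3232801), where 3232801 = lcm(87373, 481).
The solution is unique modulo lcm(1859, 611, 481) = 3232801.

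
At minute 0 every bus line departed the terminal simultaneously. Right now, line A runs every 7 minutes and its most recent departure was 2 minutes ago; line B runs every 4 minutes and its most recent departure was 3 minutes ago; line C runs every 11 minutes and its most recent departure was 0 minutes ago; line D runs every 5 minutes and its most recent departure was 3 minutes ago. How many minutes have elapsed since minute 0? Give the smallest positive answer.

From t ≡ 2 (mod 7) write t = 2 + 7s. Substituting into t ≡ 3 (mod 4) gives 7s ≡ 1 (mod 4), and since 3⁻¹ ≡ 3 (mod 4), s ≡ 3. Hence t ≡ 2 + 7·3 = 23 (mod 28).
From t ≡ 23 (mod 28) write t = 23 + 28s. Substituting into t ≡ 0 (mod 11) gives 28s ≡ 10 (mod 11), and since 6⁻¹ ≡ 2 (mod 11), s ≡ 9. Hence t ≡ 23 + 28·9 = 275 (mod 308).
From t ≡ 275 (mod 308) write t = 275 + 308s. Substituting into t ≡ 3 (mod 5) gives 308s ≡ 3 (mod 5), and since 3⁻¹ ≡ 2 (mod 5), s ≡ 1. Hence t ≡ 275 + 308·1 = 583 (mod 1540).

583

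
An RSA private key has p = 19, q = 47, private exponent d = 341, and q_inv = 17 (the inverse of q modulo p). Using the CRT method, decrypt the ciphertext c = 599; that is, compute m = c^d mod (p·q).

496

d_p = d mod (p−1) = 341 mod 18 = 17; d_q = d mod (q−1) = 19.
m₁ = c^(d_p) mod p: c ≡ 10 (mod 19), and 10^17 mod 19 = 2.
m₂ = c^(d_q) mod q: c ≡ 35 (mod 47), and 35^19 mod 47 = 26.
h = q_inv·(m₁ − m₂) mod p = 17·(2 − 26) mod 19 = 10.
m = m₂ + h·q = 26 + 10·47 = 496.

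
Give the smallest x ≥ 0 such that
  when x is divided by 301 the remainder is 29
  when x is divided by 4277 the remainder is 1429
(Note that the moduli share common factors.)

Combine the congruences pairwise.
gcd(301, 4277) = 7 and 7 | (1429 − 29), so the pair is consistent; merging gives x ≡ 69861 (mod 183911), where 183911 = lcm(301, 4277).
The solution is unique modulo lcm(301, 4277) = 183911.

69861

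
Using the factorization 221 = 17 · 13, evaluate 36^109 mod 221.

49

Mod 17: 36 ≡ 2; by Fermat, exponent reduces to 109 mod 16 = 13; 2^13 ≡ 15 (mod 17).
Mod 13: 36 ≡ 10; by Fermat, exponent reduces to 109 mod 12 = 1; 10^1 ≡ 10 (mod 13).
Combine by CRT: x ≡ 15 (mod 17), x ≡ 10 (mod 13) ⇒ x ≡ 49 (mod 221).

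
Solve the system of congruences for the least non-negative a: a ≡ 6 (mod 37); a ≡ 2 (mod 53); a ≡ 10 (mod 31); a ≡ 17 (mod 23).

521151

From a ≡ 6 (mod 37) write a = 6 + 37t. Substituting into a ≡ 2 (mod 53) gives 37t ≡ 49 (mod 53), and since 37⁻¹ ≡ 43 (mod 53), t ≡ 40. Hence a ≡ 6 + 37·40 = 1486 (mod 1961).
From a ≡ 1486 (mod 1961) write a = 1486 + 1961t. Substituting into a ≡ 10 (mod 31) gives 1961t ≡ 12 (mod 31), and since 8⁻¹ ≡ 4 (mod 31), t ≡ 17. Hence a ≡ 1486 + 1961·17 = 34823 (mod 60791).
From a ≡ 34823 (mod 60791) write a = 34823 + 60791t. Substituting into a ≡ 17 (mod 23) gives 60791t ≡ 16 (mod 23), and since 2⁻¹ ≡ 12 (mod 23), t ≡ 8. Hence a ≡ 34823 + 60791·8 = 521151 (mod 1398193).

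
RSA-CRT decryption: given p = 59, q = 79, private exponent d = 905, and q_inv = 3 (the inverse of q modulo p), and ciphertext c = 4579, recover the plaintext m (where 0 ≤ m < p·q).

1821

d_p = d mod (p−1) = 905 mod 58 = 35; d_q = d mod (q−1) = 47.
m₁ = c^(d_p) mod p: c ≡ 36 (mod 59), and 36^35 mod 59 = 51.
m₂ = c^(d_q) mod q: c ≡ 76 (mod 79), and 76^47 mod 79 = 4.
h = q_inv·(m₁ − m₂) mod p = 3·(51 − 4) mod 59 = 23.
m = m₂ + h·q = 4 + 23·79 = 1821.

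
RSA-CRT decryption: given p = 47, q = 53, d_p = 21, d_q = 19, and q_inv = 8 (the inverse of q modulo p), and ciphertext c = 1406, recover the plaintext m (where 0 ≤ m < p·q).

1266

m₁ = c^(d_p) mod p: c ≡ 43 (mod 47), and 43^21 mod 47 = 44.
m₂ = c^(d_q) mod q: c ≡ 28 (mod 53), and 28^19 mod 53 = 47.
h = q_inv·(m₁ − m₂) mod p = 8·(44 − 47) mod 47 = 23.
m = m₂ + h·q = 47 + 23·53 = 1266.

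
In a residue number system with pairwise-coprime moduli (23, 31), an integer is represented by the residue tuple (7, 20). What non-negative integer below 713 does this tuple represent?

From x ≡ 7 (mod 23) write x = 7 + 23t. Substituting into x ≡ 20 (mod 31) gives 23t ≡ 13 (mod 31), and since 23⁻¹ ≡ 27 (mod 31), t ≡ 10. Hence x ≡ 7 + 23·10 = 237 (mod 713).

237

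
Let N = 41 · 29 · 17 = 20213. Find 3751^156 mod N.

Mod 41: 3751 ≡ 20; by Fermat, exponent reduces to 156 mod 40 = 36; 20^36 ≡ 16 (mod 41).
Mod 29: 3751 ≡ 10; by Fermat, exponent reduces to 156 mod 28 = 16; 10^16 ≡ 16 (mod 29).
Mod 17: 3751 ≡ 11; by Fermat, exponent reduces to 156 mod 16 = 12; 11^12 ≡ 13 (mod 17).
Combine by CRT: x ≡ 16 (mod 41), x ≡ 16 (mod 29), x ≡ 13 (mod 17) ⇒ x ≡ 3583 (mod 20213).

3583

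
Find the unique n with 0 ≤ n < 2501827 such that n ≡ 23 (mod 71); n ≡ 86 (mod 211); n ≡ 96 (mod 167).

The moduli are pairwise coprime; M = 71·211·167 = 2501827.
M/71 = 35237; 35237 ≡ 21 (mod 71); 21·44 ≡ 1, so inverse 44.
M/211 = 11857; 11857 ≡ 41 (mod 211); 41·175 ≡ 1, so inverse 175.
M/167 = 14981; 14981 ≡ 118 (mod 167); 118·92 ≡ 1, so inverse 92.
n ≡ 23·35237·44 + 86·11857·175 + 96·14981·92 = 346419886.
346419886 mod 2501827 = 1167760.

1167760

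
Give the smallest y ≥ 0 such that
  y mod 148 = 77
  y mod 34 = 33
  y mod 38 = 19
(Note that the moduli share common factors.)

Combine the congruences pairwise.
gcd(148, 34) = 2 and 2 | (33 − 77), so the pair is consistent; merging gives y ≡ 373 (mod 2516), where 2516 = lcm(148, 34).
gcd(2516, 38) = 2 and 2 | (19 − 373), so the pair is consistent; merging gives y ≡ 20501 (mod 47804), where 47804 = lcm(2516, 38).
The solution is unique modulo lcm(148, 34, 38) = 47804.

20501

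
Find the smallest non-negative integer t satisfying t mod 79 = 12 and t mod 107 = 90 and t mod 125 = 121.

765996

From t ≡ 12 (mod 79) write t = 12 + 79s. Substituting into t ≡ 90 (mod 107) gives 79s ≡ 78 (mod 107), and since 79⁻¹ ≡ 42 (mod 107), s ≡ 66. Hence t ≡ 12 + 79·66 = 5226 (mod 8453).
From t ≡ 5226 (mod 8453) write t = 5226 + 8453s. Substituting into t ≡ 121 (mod 125) gives 8453s ≡ 20 (mod 125), and since 78⁻¹ ≡ 117 (mod 125), s ≡ 90. Hence t ≡ 5226 + 8453·90 = 765996 (mod 1056625).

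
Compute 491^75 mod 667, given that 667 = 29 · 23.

Mod 29: 491 ≡ 27; by Fermat, exponent reduces to 75 mod 28 = 19; 27^19 ≡ 3 (mod 29).
Mod 23: 491 ≡ 8; by Fermat, exponent reduces to 75 mod 22 = 9; 8^9 ≡ 9 (mod 23).
Combine by CRT: x ≡ 3 (mod 29), x ≡ 9 (mod 23) ⇒ x ≡ 32 (mod 667).

32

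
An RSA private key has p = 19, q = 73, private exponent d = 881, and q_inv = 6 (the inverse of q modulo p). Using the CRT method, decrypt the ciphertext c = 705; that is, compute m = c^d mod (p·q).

257

d_p = d mod (p−1) = 881 mod 18 = 17; d_q = d mod (q−1) = 17.
m₁ = c^(d_p) mod p: c ≡ 2 (mod 19), and 2^17 mod 19 = 10.
m₂ = c^(d_q) mod q: c ≡ 48 (mod 73), and 48^17 mod 73 = 38.
h = q_inv·(m₁ − m₂) mod p = 6·(10 − 38) mod 19 = 3.
m = m₂ + h·q = 38 + 3·73 = 257.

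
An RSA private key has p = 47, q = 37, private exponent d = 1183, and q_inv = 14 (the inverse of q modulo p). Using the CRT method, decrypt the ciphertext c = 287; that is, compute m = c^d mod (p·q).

d_p = d mod (p−1) = 1183 mod 46 = 33; d_q = d mod (q−1) = 31.
m₁ = c^(d_p) mod p: c ≡ 5 (mod 47), and 5^33 mod 47 = 35.
m₂ = c^(d_q) mod q: c ≡ 28 (mod 37), and 28^31 mod 37 = 25.
h = q_inv·(m₁ − m₂) mod p = 14·(35 − 25) mod 47 = 46.
m = m₂ + h·q = 25 + 46·37 = 1727.

1727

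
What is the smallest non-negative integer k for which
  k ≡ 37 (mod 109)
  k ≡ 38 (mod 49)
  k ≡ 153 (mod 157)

417616

From k ≡ 37 (mod 109) write k = 37 + 109t. Substituting into k ≡ 38 (mod 49) gives 109t ≡ 1 (mod 49), and since 11⁻¹ ≡ 9 (mod 49), t ≡ 9. Hence k ≡ 37 + 109·9 = 1018 (mod 5341).
From k ≡ 1018 (mod 5341) write k = 1018 + 5341t. Substituting into k ≡ 153 (mod 157) gives 5341t ≡ 77 (mod 157), and since 3⁻¹ ≡ 105 (mod 157), t ≡ 78. Hence k ≡ 1018 + 5341·78 = 417616 (mod 838537).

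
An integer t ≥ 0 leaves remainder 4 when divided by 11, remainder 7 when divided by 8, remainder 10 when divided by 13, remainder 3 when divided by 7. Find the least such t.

2831

From t ≡ 4 (mod 11) write t = 4 + 11s. Substituting into t ≡ 7 (mod 8) gives 11s ≡ 3 (mod 8), and since 3⁻¹ ≡ 3 (mod 8), s ≡ 1. Hence t ≡ 4 + 11·1 = 15 (mod 88).
From t ≡ 15 (mod 88) write t = 15 + 88s. Substituting into t ≡ 10 (mod 13) gives 88s ≡ 8 (mod 13), and since 10⁻¹ ≡ 4 (mod 13), s ≡ 6. Hence t ≡ 15 + 88·6 = 543 (mod 1144).
From t ≡ 543 (mod 1144) write t = 543 + 1144s. Substituting into t ≡ 3 (mod 7) gives 1144s ≡ 6 (mod 7), and since 3⁻¹ ≡ 5 (mod 7), s ≡ 2. Hence t ≡ 543 + 1144·2 = 2831 (mod 8008).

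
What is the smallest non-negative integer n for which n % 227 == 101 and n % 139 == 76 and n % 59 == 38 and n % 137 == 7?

From n ≡ 101 (mod 227) write n = 101 + 227t. Substituting into n ≡ 76 (mod 139) gives 227t ≡ 114 (mod 139), and since 88⁻¹ ≡ 109 (mod 139), t ≡ 55. Hence n ≡ 101 + 227·55 = 12586 (mod 31553).
From n ≡ 12586 (mod 31553) write n = 12586 + 31553t. Substituting into n ≡ 38 (mod 59) gives 31553t ≡ 19 (mod 59), and since 47⁻¹ ≡ 54 (mod 59), t ≡ 23. Hence n ≡ 12586 + 31553·23 = 738305 (mod 1861627).
From n ≡ 738305 (mod 1861627) write n = 738305 + 1861627t. Substituting into n ≡ 7 (mod 137) gives 1861627t ≡ 132 (mod 137), and since 71⁻¹ ≡ 110 (mod 137), t ≡ 135. Hence n ≡ 738305 + 1861627·135 = 252057950 (mod 255042899).

252057950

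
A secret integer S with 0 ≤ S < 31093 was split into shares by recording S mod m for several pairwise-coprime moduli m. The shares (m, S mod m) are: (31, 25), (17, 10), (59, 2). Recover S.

8085

Combine the congruences pairwise.
From S ≡ 25 (mod 31) write S = 25 + 31t. Substituting into S ≡ 10 (mod 17) gives 31t ≡ 2 (mod 17), and since 14⁻¹ ≡ 11 (mod 17), t ≡ 5. Hence S ≡ 25 + 31·5 = 180 (mod 527).
From S ≡ 180 (mod 527) write S = 180 + 527t. Substituting into S ≡ 2 (mod 59) gives 527t ≡ 58 (mod 59), and since 55⁻¹ ≡ 44 (mod 59), t ≡ 15. Hence S ≡ 180 + 527·15 = 8085 (mod 31093).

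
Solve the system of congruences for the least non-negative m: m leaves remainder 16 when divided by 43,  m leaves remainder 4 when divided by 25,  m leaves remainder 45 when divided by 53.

The moduli are pairwise coprime; N = 43·25·53 = 56975.
N/43 = 1325; 1325 ≡ 35 (mod 43); 35·16 ≡ 1, so inverse 16.
N/25 = 2279; 2279 ≡ 4 (mod 25); 4·19 ≡ 1, so inverse 19.
N/53 = 1075; 1075 ≡ 15 (mod 53); 15·46 ≡ 1, so inverse 46.
m ≡ 16·1325·16 + 4·2279·19 + 45·1075·46 = 2737654.
2737654 mod 56975 = 2854.

2854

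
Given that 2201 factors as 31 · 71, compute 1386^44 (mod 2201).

162

Mod 31: 1386 ≡ 22; by Fermat, exponent reduces to 44 mod 30 = 14; 22^14 ≡ 7 (mod 31).
Mod 71: 1386 ≡ 37; 37^44 ≡ 20 (mod 71).
Combine by CRT: x ≡ 7 (mod 31), x ≡ 20 (mod 71) ⇒ x ≡ 162 (mod 2201).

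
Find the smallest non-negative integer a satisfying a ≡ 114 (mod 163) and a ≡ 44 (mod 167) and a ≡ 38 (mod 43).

The moduli are pairwise coprime; N = 163·167·43 = 1170503.
N/163 = 7181; 7181 ≡ 9 (mod 163); 9·145 ≡ 1, so inverse 145.
N/167 = 7009; 7009 ≡ 162 (mod 167); 162·100 ≡ 1, so inverse 100.
N/43 = 27221; 27221 ≡ 2 (mod 43); 2·22 ≡ 1, so inverse 22.
a ≡ 114·7181·145 + 44·7009·100 + 38·27221·22 = 172298286.
172298286 mod 1170503 = 234345.

234345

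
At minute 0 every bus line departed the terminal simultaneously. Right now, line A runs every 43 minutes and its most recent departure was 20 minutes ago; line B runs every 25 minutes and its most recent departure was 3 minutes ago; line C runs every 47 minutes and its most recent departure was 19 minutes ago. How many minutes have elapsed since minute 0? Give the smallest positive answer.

Combine the congruences pairwise.
From t ≡ 20 (mod 43) write t = 20 + 43s. Substituting into t ≡ 3 (mod 25) gives 43s ≡ 8 (mod 25), and since 18⁻¹ ≡ 7 (mod 25), s ≡ 6. Hence t ≡ 20 + 43·6 = 278 (mod 1075).
From t ≡ 278 (mod 1075) write t = 278 + 1075s. Substituting into t ≡ 19 (mod 47) gives 1075s ≡ 23 (mod 47), and since 41⁻¹ ≡ 39 (mod 47), s ≡ 4. Hence t ≡ 278 + 1075·4 = 4578 (mod 50525).

4578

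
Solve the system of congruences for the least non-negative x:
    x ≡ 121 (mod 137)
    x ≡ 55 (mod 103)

13136

Combine the congruences pairwise.
From x ≡ 121 (mod 137) write x = 121 + 137t. Substituting into x ≡ 55 (mod 103) gives 137t ≡ 37 (mod 103), and since 34⁻¹ ≡ 100 (mod 103), t ≡ 95. Hence x ≡ 121 + 137·95 = 13136 (mod 14111).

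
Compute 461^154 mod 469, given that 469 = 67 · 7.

Mod 67: 461 ≡ 59; by Fermat, exponent reduces to 154 mod 66 = 22; 59^22 ≡ 1 (mod 67).
Mod 7: 461 ≡ 6; by Fermat, exponent reduces to 154 mod 6 = 4; 6^4 ≡ 1 (mod 7).
Combine by CRT: x ≡ 1 (mod 67), x ≡ 1 (mod 7) ⇒ x ≡ 1 (mod 469).

1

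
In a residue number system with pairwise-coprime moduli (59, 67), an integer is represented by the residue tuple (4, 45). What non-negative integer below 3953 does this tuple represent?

From x ≡ 4 (mod 59) write x = 4 + 59t. Substituting into x ≡ 45 (mod 67) gives 59t ≡ 41 (mod 67), and since 59⁻¹ ≡ 25 (mod 67), t ≡ 20. Hence x ≡ 4 + 59·20 = 1184 (mod 3953).

1184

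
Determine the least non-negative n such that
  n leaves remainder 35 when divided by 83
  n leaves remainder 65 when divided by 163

1695

From n ≡ 35 (mod 83) write n = 35 + 83t. Substituting into n ≡ 65 (mod 163) gives 83t ≡ 30 (mod 163), and since 83⁻¹ ≡ 55 (mod 163), t ≡ 20. Hence n ≡ 35 + 83·20 = 1695 (mod 13529).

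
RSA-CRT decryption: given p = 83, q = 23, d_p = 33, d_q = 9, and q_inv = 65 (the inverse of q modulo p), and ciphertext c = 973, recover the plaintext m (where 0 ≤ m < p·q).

1050

m₁ = c^(d_p) mod p: c ≡ 60 (mod 83), and 60^33 mod 83 = 54.
m₂ = c^(d_q) mod q: c ≡ 7 (mod 23), and 7^9 mod 23 = 15.
h = q_inv·(m₁ − m₂) mod p = 65·(54 − 15) mod 83 = 45.
m = m₂ + h·q = 15 + 45·23 = 1050.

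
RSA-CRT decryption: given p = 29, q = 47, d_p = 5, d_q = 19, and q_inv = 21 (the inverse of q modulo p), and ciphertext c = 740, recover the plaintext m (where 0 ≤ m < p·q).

590

m₁ = c^(d_p) mod p: c ≡ 15 (mod 29), and 15^5 mod 29 = 10.
m₂ = c^(d_q) mod q: c ≡ 35 (mod 47), and 35^19 mod 47 = 26.
h = q_inv·(m₁ − m₂) mod p = 21·(10 − 26) mod 29 = 12.
m = m₂ + h·q = 26 + 12·47 = 590.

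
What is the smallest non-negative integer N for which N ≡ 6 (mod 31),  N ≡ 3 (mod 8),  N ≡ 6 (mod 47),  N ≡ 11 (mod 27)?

228755

The moduli are pairwise coprime; M = 31·8·47·27 = 314712.
M/31 = 10152; 10152 ≡ 15 (mod 31); 15·29 ≡ 1, so inverse 29.
M/8 = 39339; 39339 ≡ 3 (mod 8); 3·3 ≡ 1, so inverse 3.
M/47 = 6696; 6696 ≡ 22 (mod 47); 22·15 ≡ 1, so inverse 15.
M/27 = 11656; 11656 ≡ 19 (mod 27); 19·10 ≡ 1, so inverse 10.
N ≡ 6·10152·29 + 3·39339·3 + 6·6696·15 + 11·11656·10 = 4005299.
4005299 mod 314712 = 228755.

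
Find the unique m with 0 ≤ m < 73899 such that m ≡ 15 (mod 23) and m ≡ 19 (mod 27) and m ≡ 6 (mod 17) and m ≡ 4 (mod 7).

From m ≡ 15 (mod 23) write m = 15 + 23t. Substituting into m ≡ 19 (mod 27) gives 23t ≡ 4 (mod 27), and since 23⁻¹ ≡ 20 (mod 27), t ≡ 26. Hence m ≡ 15 + 23·26 = 613 (mod 621).
From m ≡ 613 (mod 621) write m = 613 + 621t. Substituting into m ≡ 6 (mod 17) gives 621t ≡ 5 (mod 17), and since 9⁻¹ ≡ 2 (mod 17), t ≡ 10. Hence m ≡ 613 + 621·10 = 6823 (mod 10557).
From m ≡ 6823 (mod 10557) write m = 6823 + 10557t. Substituting into m ≡ 4 (mod 7) gives 10557t ≡ 6 (mod 7), and since 1⁻¹ ≡ 1 (mod 7), t ≡ 6. Hence m ≡ 6823 + 10557·6 = 70165 (mod 73899).

70165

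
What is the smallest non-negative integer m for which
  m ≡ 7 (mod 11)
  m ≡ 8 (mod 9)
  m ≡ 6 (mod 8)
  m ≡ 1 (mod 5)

1646

The moduli are pairwise coprime; N = 11·9·8·5 = 3960.
N/11 = 360; 360 ≡ 8 (mod 11); 8·7 ≡ 1, so inverse 7.
N/9 = 440; 440 ≡ 8 (mod 9); 8·8 ≡ 1, so inverse 8.
N/8 = 495; 495 ≡ 7 (mod 8); 7·7 ≡ 1, so inverse 7.
N/5 = 792; 792 ≡ 2 (mod 5); 2·3 ≡ 1, so inverse 3.
m ≡ 7·360·7 + 8·440·8 + 6·495·7 + 1·792·3 = 68966.
68966 mod 3960 = 1646.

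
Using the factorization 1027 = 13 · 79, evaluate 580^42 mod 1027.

857

Mod 13: 580 ≡ 8; by Fermat, exponent reduces to 42 mod 12 = 6; 8^6 ≡ 12 (mod 13).
Mod 79: 580 ≡ 27; 27^42 ≡ 67 (mod 79).
Combine by CRT: x ≡ 12 (mod 13), x ≡ 67 (mod 79) ⇒ x ≡ 857 (mod 1027).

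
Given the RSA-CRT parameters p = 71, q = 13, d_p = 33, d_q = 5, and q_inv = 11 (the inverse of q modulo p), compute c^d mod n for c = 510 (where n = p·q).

802

m₁ = c^(d_p) mod p: c ≡ 13 (mod 71), and 13^33 mod 71 = 21.
m₂ = c^(d_q) mod q: c ≡ 3 (mod 13), and 3^5 mod 13 = 9.
h = q_inv·(m₁ − m₂) mod p = 11·(21 − 9) mod 71 = 61.
m = m₂ + h·q = 9 + 61·13 = 802.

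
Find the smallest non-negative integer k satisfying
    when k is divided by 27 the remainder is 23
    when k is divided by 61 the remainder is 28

455

From k ≡ 23 (mod 27) write k = 23 + 27t. Substituting into k ≡ 28 (mod 61) gives 27t ≡ 5 (mod 61), and since 27⁻¹ ≡ 52 (mod 61), t ≡ 16. Hence k ≡ 23 + 27·16 = 455 (mod 1647).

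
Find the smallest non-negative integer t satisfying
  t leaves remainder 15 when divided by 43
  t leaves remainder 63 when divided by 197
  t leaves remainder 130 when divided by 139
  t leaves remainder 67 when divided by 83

The moduli are pairwise coprime; N = 43·197·139·83 = 97729927.
N/43 = 2272789; 2272789 ≡ 24 (mod 43); 24·9 ≡ 1, so inverse 9.
N/197 = 496091; 496091 ≡ 45 (mod 197); 45·162 ≡ 1, so inverse 162.
N/139 = 703093; 703093 ≡ 31 (mod 139); 31·9 ≡ 1, so inverse 9.
N/83 = 1177469; 1177469 ≡ 31 (mod 83); 31·75 ≡ 1, so inverse 75.
t ≡ 15·2272789·9 + 63·496091·162 + 130·703093·9 + 67·1177469·75 = 12109331796.
12109331796 mod 97729927 = 88550775.

88550775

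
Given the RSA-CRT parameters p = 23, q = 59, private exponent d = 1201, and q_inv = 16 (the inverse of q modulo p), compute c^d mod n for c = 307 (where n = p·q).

d_p = d mod (p−1) = 1201 mod 22 = 13; d_q = d mod (q−1) = 41.
m₁ = c^(d_p) mod p: c ≡ 8 (mod 23), and 8^13 mod 23 = 18.
m₂ = c^(d_q) mod q: c ≡ 12 (mod 59), and 12^41 mod 59 = 36.
h = q_inv·(m₁ − m₂) mod p = 16·(18 − 36) mod 23 = 11.
m = m₂ + h·q = 36 + 11·59 = 685.

685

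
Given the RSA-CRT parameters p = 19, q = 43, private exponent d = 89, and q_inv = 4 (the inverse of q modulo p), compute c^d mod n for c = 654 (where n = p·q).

354

d_p = d mod (p−1) = 89 mod 18 = 17; d_q = d mod (q−1) = 5.
m₁ = c^(d_p) mod p: c ≡ 8 (mod 19), and 8^17 mod 19 = 12.
m₂ = c^(d_q) mod q: c ≡ 9 (mod 43), and 9^5 mod 43 = 10.
h = q_inv·(m₁ − m₂) mod p = 4·(12 − 10) mod 19 = 8.
m = m₂ + h·q = 10 + 8·43 = 354.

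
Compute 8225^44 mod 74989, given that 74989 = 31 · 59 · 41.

12769

Mod 31: 8225 ≡ 10; by Fermat, exponent reduces to 44 mod 30 = 14; 10^14 ≡ 28 (mod 31).
Mod 59: 8225 ≡ 24; 24^44 ≡ 25 (mod 59).
Mod 41: 8225 ≡ 25; by Fermat, exponent reduces to 44 mod 40 = 4; 25^4 ≡ 18 (mod 41).
Combine by CRT: x ≡ 28 (mod 31), x ≡ 25 (mod 59), x ≡ 18 (mod 41) ⇒ x ≡ 12769 (mod 74989).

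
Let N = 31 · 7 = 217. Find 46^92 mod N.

Mod 31: 46 ≡ 15; by Fermat, exponent reduces to 92 mod 30 = 2; 15^2 ≡ 8 (mod 31).
Mod 7: 46 ≡ 4; by Fermat, exponent reduces to 92 mod 6 = 2; 4^2 ≡ 2 (mod 7).
Combine by CRT: x ≡ 8 (mod 31), x ≡ 2 (mod 7) ⇒ x ≡ 163 (mod 217).

163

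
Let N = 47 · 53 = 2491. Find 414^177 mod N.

Mod 47: 414 ≡ 38; by Fermat, exponent reduces to 177 mod 46 = 39; 38^39 ≡ 10 (mod 47).
Mod 53: 414 ≡ 43; by Fermat, exponent reduces to 177 mod 52 = 21; 43^21 ≡ 29 (mod 53).
Combine by CRT: x ≡ 10 (mod 47), x ≡ 29 (mod 53) ⇒ x ≡ 1937 (mod 2491).

1937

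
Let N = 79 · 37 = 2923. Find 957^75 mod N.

1207

Mod 79: 957 ≡ 9; 9^75 ≡ 22 (mod 79).
Mod 37: 957 ≡ 32; by Fermat, exponent reduces to 75 mod 36 = 3; 32^3 ≡ 23 (mod 37).
Combine by CRT: x ≡ 22 (mod 79), x ≡ 23 (mod 37) ⇒ x ≡ 1207 (mod 2923).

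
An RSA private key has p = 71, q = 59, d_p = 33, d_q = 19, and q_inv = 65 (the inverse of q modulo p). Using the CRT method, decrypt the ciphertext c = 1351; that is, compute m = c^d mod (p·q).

2503

m₁ = c^(d_p) mod p: c ≡ 2 (mod 71), and 2^33 mod 71 = 18.
m₂ = c^(d_q) mod q: c ≡ 53 (mod 59), and 53^19 mod 59 = 25.
h = q_inv·(m₁ − m₂) mod p = 65·(18 − 25) mod 71 = 42.
m = m₂ + h·q = 25 + 42·59 = 2503.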